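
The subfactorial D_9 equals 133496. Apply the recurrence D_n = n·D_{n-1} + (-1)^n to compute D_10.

1334961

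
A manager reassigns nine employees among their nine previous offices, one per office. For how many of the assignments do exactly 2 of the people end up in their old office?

66744

Pick the 2 fixed positions: C(9,2) = 36 ways.
The remaining 7 must be deranged: !7 = 1854.
Total: 36 × 1854 = 66744.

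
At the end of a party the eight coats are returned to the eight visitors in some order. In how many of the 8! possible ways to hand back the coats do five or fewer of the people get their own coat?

40291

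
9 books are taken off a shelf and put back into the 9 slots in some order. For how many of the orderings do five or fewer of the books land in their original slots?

Sum C(9,i)·!(9-i) for i = 0..5:
  i=0: C(9,0)·!9 = 1·133496 = 133496
  i=1: C(9,1)·!8 = 9·14833 = 133497
  i=2: C(9,2)·!7 = 36·1854 = 66744
  i=3: C(9,3)·!6 = 84·265 = 22260
  i=4: C(9,4)·!5 = 126·44 = 5544
  i=5: C(9,5)·!4 = 126·9 = 1134
Total = 362675.

362675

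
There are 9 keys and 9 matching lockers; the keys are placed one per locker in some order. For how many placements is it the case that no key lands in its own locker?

!9 = 9! · Σ_{k=0}^{9} (-1)^k/k!
= 9! - 9!/1! + 9!/2! - 9!/3! + 9!/4! - 9!/5! + 9!/6! - 9!/7! + 9!/8! - 9!/9!
= 362880 - 362880 + 181440 - 60480 + 15120 - 3024 + 504 - 72 + 9 - 1
= 133496

133496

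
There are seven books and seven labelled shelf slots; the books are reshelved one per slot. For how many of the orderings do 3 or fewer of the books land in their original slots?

# with exactly i fixed is C(7,i)·!(7-i); sum over i=0..3:
  i=0: C(7,0)·!7 = 1·1854 = 1854
  i=1: C(7,1)·!6 = 7·265 = 1855
  i=2: C(7,2)·!5 = 21·44 = 924
  i=3: C(7,3)·!4 = 35·9 = 315
Total = 4948.

4948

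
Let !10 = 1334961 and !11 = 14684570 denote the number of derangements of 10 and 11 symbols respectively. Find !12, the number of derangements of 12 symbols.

176214841

!12 = (12-1)·(!11 + !10) = 11·(14684570 + 1334961) = 11·16019531 = 176214841.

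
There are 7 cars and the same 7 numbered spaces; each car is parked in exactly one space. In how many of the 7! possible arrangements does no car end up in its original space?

1854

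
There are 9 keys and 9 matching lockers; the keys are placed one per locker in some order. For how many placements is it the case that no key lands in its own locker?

Recurrence: !9 = 8·(!8 + !7).
!9 = 8·(14833 + 1854) = 8·16687 = 133496

133496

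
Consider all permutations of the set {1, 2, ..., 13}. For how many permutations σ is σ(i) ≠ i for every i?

!13 is the nearest integer to 13!/e.
13! = 6227020800, and 6227020800/e ≈ 2290792932.07, so !13 = 2290792932.

2290792932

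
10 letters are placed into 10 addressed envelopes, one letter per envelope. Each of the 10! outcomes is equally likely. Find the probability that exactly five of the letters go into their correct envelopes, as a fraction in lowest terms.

11/3600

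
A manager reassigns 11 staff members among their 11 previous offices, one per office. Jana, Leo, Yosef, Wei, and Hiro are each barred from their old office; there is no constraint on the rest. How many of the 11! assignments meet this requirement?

25022880

Let A_j be the event that the j-th constrained one is fixed. By inclusion-exclusion over the 5 events:
Σ_{j=0}^{5} (-1)^j C(5,j)(11-j)!
= C(5,0)·11! - C(5,1)·10! + C(5,2)·9! - C(5,3)·8! + C(5,4)·7! - C(5,5)·6!
= 39916800 - 18144000 + 3628800 - 403200 + 25200 - 720
= 25022880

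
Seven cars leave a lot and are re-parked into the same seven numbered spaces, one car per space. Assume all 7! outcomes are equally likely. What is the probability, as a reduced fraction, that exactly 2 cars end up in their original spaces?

Favorable outcomes: C(7,2)·!5 = 21·44 = 924.
Total outcomes: 7! = 5040.
Probability = 924/5040 = 11/60.

11/60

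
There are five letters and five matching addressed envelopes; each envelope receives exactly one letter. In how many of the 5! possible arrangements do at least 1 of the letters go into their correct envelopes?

# with exactly i fixed is C(5,i)·!(5-i); sum over i=1..5:
  i=1: C(5,1)·!4 = 5·9 = 45
  i=2: C(5,2)·!3 = 10·2 = 20
  i=3: C(5,3)·!2 = 10·1 = 10
  i=4: C(5,4)·!1 = 5·0 = 0
  i=5: C(5,5)·!0 = 1·1 = 1
Total = 76.

76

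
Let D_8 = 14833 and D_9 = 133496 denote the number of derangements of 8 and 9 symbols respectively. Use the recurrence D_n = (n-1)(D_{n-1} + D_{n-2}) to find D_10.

1334961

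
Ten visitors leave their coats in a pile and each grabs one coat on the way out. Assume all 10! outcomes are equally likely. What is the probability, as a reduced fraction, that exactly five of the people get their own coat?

Favorable outcomes: C(10,5)·!5 = 252·44 = 11088.
Total outcomes: 10! = 3628800.
Probability = 11088/3628800 = 11/3600.

11/3600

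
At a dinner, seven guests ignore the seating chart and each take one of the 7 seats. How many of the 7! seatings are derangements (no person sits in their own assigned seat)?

1854

Use !n = (n-1)(!(n-1) + !(n-2)).
!7 = 6·(265 + 44) = 6·309 = 1854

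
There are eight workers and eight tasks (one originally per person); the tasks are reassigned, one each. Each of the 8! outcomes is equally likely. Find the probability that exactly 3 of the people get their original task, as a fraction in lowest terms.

Favorable outcomes: C(8,3)·!5 = 56·44 = 2464.
Total outcomes: 8! = 40320.
Probability = 2464/40320 = 11/180.

11/180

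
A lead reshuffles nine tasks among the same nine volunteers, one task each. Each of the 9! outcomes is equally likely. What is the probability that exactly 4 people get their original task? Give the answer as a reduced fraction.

11/720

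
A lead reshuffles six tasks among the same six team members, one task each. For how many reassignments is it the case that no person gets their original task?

265

!6 = 6! · Σ_{k=0}^{6} (-1)^k/k!
= 6! - 6!/1! + 6!/2! - 6!/3! + 6!/4! - 6!/5! + 6!/6!
= 720 - 720 + 360 - 120 + 30 - 6 + 1
= 265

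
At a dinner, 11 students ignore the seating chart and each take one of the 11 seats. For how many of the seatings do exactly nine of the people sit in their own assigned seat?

55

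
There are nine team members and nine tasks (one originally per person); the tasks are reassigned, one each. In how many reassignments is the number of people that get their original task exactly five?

Pick the 5 fixed positions: C(9,5) = 126 ways.
The other 4 form a derangement: !4 = 9.
Total: 126 × 9 = 1134.

1134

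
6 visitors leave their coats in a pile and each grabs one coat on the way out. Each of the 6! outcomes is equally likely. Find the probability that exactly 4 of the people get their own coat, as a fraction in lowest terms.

1/48

Favorable outcomes: C(6,4)·!2 = 15·1 = 15.
Total outcomes: 6! = 720.
Probability = 15/720 = 1/48.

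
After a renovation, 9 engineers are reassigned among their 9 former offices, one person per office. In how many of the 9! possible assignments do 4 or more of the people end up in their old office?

Sum C(9,i)·!(9-i) for i = 4..9:
  i=4: C(9,4)·!5 = 126·44 = 5544
  i=5: C(9,5)·!4 = 126·9 = 1134
  i=6: C(9,6)·!3 = 84·2 = 168
  i=7: C(9,7)·!2 = 36·1 = 36
  i=8: C(9,8)·!1 = 9·0 = 0
  i=9: C(9,9)·!0 = 1·1 = 1
Total = 6883.

6883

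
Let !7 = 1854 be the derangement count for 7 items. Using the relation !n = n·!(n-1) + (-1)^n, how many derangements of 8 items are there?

!8 = 8·1854 + 1 = 14833.

14833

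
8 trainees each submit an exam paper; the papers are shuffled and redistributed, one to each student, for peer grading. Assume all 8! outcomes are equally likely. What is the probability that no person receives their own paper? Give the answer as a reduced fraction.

Favorable outcomes: !8 = 14833.
Total outcomes: 8! = 40320.
Probability = 14833/40320 = 2119/5760.

2119/5760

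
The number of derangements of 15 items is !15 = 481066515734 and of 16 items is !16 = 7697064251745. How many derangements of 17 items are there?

!17 = (17-1)·(!16 + !15) = 16·(7697064251745 + 481066515734) = 16·8178130767479 = 130850092279664.

130850092279664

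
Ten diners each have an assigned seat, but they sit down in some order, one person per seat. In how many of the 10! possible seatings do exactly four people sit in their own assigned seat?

55650

Choose which 4 of the 10 are fixed: C(10,4) = 210.
The other 6 form a derangement: !6 = 265.
Total: 210 × 265 = 55650.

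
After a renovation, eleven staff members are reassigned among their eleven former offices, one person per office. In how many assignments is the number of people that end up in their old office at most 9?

39916799

Sum C(11,i)·!(11-i) for i = 0..9:
  i=0: C(11,0)·!11 = 1·14684570 = 14684570
  i=1: C(11,1)·!10 = 11·1334961 = 14684571
  i=2: C(11,2)·!9 = 55·133496 = 7342280
  i=3: C(11,3)·!8 = 165·14833 = 2447445
  i=4: C(11,4)·!7 = 330·1854 = 611820
  i=5: C(11,5)·!6 = 462·265 = 122430
  i=6: C(11,6)·!5 = 462·44 = 20328
  i=7: C(11,7)·!4 = 330·9 = 2970
  i=8: C(11,8)·!3 = 165·2 = 330
  i=9: C(11,9)·!2 = 55·1 = 55
Total = 39916799.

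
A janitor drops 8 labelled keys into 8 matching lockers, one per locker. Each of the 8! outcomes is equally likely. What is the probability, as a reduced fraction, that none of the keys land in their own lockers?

2119/5760

Favorable outcomes: !8 = 14833.
Total outcomes: 8! = 40320.
Probability = 14833/40320 = 2119/5760.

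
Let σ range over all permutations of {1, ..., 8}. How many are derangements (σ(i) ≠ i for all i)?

14833

The number of derangements of 8 is !8 = Σ_{k=0}^{8} (-1)^k·8!/k!
= 8! - 8!/1! + 8!/2! - 8!/3! + 8!/4! - 8!/5! + 8!/6! - 8!/7! + 8!/8!
= 40320 - 40320 + 20160 - 6720 + 1680 - 336 + 56 - 8 + 1
= 14833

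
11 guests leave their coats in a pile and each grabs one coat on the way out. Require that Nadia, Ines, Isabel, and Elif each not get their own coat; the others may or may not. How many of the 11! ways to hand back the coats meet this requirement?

27422640

Let A_j be the event that the j-th constrained one is fixed. By inclusion-exclusion over the 4 events:
Σ_{j=0}^{4} (-1)^j C(4,j)(11-j)!
= C(4,0)·11! - C(4,1)·10! + C(4,2)·9! - C(4,3)·8! + C(4,4)·7!
= 39916800 - 14515200 + 2177280 - 161280 + 5040
= 27422640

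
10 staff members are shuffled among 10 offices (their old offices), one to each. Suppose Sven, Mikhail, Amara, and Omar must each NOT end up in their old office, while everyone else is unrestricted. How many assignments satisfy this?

2399760

Let A_j be the event that the j-th constrained one is fixed. By inclusion-exclusion over the 4 events:
Σ_{j=0}^{4} (-1)^j C(4,j)(10-j)!
= C(4,0)·10! - C(4,1)·9! + C(4,2)·8! - C(4,3)·7! + C(4,4)·6!
= 3628800 - 1451520 + 241920 - 20160 + 720
= 2399760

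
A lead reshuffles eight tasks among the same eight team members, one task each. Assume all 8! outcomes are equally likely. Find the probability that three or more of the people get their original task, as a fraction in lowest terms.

Favorable outcomes: Σ_{i≥3} C(8,i)·!(8-i) = 56·44 + 70·9 + 56·2 + 28·1 + 8·0 + 1·1 = 3235.
Total outcomes: 8! = 40320.
Probability = 3235/40320 = 647/8064.

647/8064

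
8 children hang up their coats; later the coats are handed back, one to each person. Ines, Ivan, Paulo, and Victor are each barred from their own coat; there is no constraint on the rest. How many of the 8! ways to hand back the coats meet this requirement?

24024

Inclusion-exclusion on the 4 forbidden self-matches:
Σ_{j=0}^{4} (-1)^j C(4,j)(8-j)!
= C(4,0)·8! - C(4,1)·7! + C(4,2)·6! - C(4,3)·5! + C(4,4)·4!
= 40320 - 20160 + 4320 - 480 + 24
= 24024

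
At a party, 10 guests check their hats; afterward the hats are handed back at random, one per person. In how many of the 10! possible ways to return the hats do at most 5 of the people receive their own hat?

3626624

Sum C(10,i)·!(10-i) for i = 0..5:
  i=0: C(10,0)·!10 = 1·1334961 = 1334961
  i=1: C(10,1)·!9 = 10·133496 = 1334960
  i=2: C(10,2)·!8 = 45·14833 = 667485
  i=3: C(10,3)·!7 = 120·1854 = 222480
  i=4: C(10,4)·!6 = 210·265 = 55650
  i=5: C(10,5)·!5 = 252·44 = 11088
Total = 3626624.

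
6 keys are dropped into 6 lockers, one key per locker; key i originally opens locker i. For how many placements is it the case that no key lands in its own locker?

!6 is the nearest integer to 6!/e.
6! = 720, and 720/e ≈ 264.87, so !6 = 265.

265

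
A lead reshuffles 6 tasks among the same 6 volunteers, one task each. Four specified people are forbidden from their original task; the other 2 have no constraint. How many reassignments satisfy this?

Let A_j be the event that the j-th constrained one is fixed. By inclusion-exclusion over the 4 events:
Σ_{j=0}^{4} (-1)^j C(4,j)(6-j)!
= C(4,0)·6! - C(4,1)·5! + C(4,2)·4! - C(4,3)·3! + C(4,4)·2!
= 720 - 480 + 144 - 24 + 2
= 362

362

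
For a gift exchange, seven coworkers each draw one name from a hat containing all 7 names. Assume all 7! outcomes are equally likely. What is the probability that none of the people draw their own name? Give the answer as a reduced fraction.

103/280

Favorable outcomes: !7 = 1854.
Total outcomes: 7! = 5040.
Probability = 1854/5040 = 103/280.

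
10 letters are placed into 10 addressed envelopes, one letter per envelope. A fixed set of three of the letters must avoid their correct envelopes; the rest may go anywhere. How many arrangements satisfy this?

Inclusion-exclusion on the 3 forbidden self-matches:
Σ_{j=0}^{3} (-1)^j C(3,j)(10-j)!
= C(3,0)·10! - C(3,1)·9! + C(3,2)·8! - C(3,3)·7!
= 3628800 - 1088640 + 120960 - 5040
= 2656080

2656080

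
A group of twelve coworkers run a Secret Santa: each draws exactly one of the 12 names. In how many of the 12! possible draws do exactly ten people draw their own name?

Pick the 10 fixed positions: C(12,10) = 66 ways.
The other 2 form a derangement: !2 = 1.
Total: 66 × 1 = 66.

66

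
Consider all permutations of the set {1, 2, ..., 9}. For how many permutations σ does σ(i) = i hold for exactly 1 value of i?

133497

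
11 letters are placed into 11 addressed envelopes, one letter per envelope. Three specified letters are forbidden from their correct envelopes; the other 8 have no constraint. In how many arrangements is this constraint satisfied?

30078720

Let A_j be the event that the j-th constrained one is fixed. By inclusion-exclusion over the 3 events:
Σ_{j=0}^{3} (-1)^j C(3,j)(11-j)!
= C(3,0)·11! - C(3,1)·10! + C(3,2)·9! - C(3,3)·8!
= 39916800 - 10886400 + 1088640 - 40320
= 30078720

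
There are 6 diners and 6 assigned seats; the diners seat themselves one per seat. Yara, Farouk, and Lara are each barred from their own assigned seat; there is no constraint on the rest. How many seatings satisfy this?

426

Inclusion-exclusion on the 3 forbidden self-matches:
Σ_{j=0}^{3} (-1)^j C(3,j)(6-j)!
= C(3,0)·6! - C(3,1)·5! + C(3,2)·4! - C(3,3)·3!
= 720 - 360 + 72 - 6
= 426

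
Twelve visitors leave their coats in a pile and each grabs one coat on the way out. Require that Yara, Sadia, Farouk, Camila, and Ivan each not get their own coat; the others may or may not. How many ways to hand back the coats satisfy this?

312273360

Let A_j be the event that the j-th constrained one is fixed. By inclusion-exclusion over the 5 events:
Σ_{j=0}^{5} (-1)^j C(5,j)(12-j)!
= C(5,0)·12! - C(5,1)·11! + C(5,2)·10! - C(5,3)·9! + C(5,4)·8! - C(5,5)·7!
= 479001600 - 199584000 + 36288000 - 3628800 + 201600 - 5040
= 312273360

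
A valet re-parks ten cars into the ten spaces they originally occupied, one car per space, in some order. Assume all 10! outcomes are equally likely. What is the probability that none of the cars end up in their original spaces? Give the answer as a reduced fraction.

Favorable outcomes: !10 = 1334961.
Total outcomes: 10! = 3628800.
Probability = 1334961/3628800 = 16481/44800.

16481/44800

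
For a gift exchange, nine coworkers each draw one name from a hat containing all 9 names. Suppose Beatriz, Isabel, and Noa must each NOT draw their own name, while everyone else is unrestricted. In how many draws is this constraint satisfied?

Let A_j be the event that the j-th constrained one is fixed. By inclusion-exclusion over the 3 events:
Σ_{j=0}^{3} (-1)^j C(3,j)(9-j)!
= C(3,0)·9! - C(3,1)·8! + C(3,2)·7! - C(3,3)·6!
= 362880 - 120960 + 15120 - 720
= 256320

256320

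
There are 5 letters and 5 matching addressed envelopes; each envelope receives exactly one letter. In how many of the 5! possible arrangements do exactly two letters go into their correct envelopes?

20

Choose which 2 of the 5 are fixed: C(5,2) = 10.
The remaining 3 must be deranged: !3 = 2.
Total: 10 × 2 = 20.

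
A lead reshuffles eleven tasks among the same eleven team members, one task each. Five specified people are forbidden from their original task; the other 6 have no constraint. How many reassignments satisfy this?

Let A_j be the event that the j-th constrained one is fixed. By inclusion-exclusion over the 5 events:
Σ_{j=0}^{5} (-1)^j C(5,j)(11-j)!
= C(5,0)·11! - C(5,1)·10! + C(5,2)·9! - C(5,3)·8! + C(5,4)·7! - C(5,5)·6!
= 39916800 - 18144000 + 3628800 - 403200 + 25200 - 720
= 25022880

25022880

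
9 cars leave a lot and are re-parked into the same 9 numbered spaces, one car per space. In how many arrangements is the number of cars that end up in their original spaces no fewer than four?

6883

Sum C(9,i)·!(9-i) for i = 4..9:
  i=4: C(9,4)·!5 = 126·44 = 5544
  i=5: C(9,5)·!4 = 126·9 = 1134
  i=6: C(9,6)·!3 = 84·2 = 168
  i=7: C(9,7)·!2 = 36·1 = 36
  i=8: C(9,8)·!1 = 9·0 = 0
  i=9: C(9,9)·!0 = 1·1 = 1
Total = 6883.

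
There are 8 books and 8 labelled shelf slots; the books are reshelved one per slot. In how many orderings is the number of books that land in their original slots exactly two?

7420

Pick the 2 fixed positions: C(8,2) = 28 ways.
The other 6 form a derangement: !6 = 265.
Total: 28 × 265 = 7420.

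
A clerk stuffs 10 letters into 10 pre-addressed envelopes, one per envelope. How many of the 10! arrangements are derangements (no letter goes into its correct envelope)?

By inclusion-exclusion, !10 = Σ (-1)^k · 10!/k! for k=0..10
= 10! - 10!/1! + 10!/2! - 10!/3! + 10!/4! - 10!/5! + 10!/6! - 10!/7! + 10!/8! - 10!/9! + 10!/10!
= 3628800 - 3628800 + 1814400 - 604800 + 151200 - 30240 + 5040 - 720 + 90 - 10 + 1
= 1334961

1334961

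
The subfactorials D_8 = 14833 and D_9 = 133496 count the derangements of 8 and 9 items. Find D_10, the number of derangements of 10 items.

D_10 = (10-1)·(D_9 + D_8) = 9·(133496 + 14833) = 9·148329 = 1334961.

1334961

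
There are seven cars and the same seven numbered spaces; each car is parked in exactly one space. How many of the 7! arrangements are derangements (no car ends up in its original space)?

1854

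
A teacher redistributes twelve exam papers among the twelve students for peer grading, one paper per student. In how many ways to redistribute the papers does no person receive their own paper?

!12 = 12! · Σ_{k=0}^{12} (-1)^k/k!
= 12! - 12!/1! + 12!/2! - 12!/3! + 12!/4! - 12!/5! + 12!/6! - 12!/7! + 12!/8! - 12!/9! + 12!/10! - 12!/11! + 12!/12!
= 479001600 - 479001600 + 239500800 - 79833600 + 19958400 - 3991680 + 665280 - 95040 + 11880 - 1320 + 132 - 12 + 1
= 176214841

176214841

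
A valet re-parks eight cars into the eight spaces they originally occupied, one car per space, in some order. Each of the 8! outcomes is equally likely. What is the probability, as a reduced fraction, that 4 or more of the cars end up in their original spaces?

Favorable outcomes: Σ_{i≥4} C(8,i)·!(8-i) = 70·9 + 56·2 + 28·1 + 8·0 + 1·1 = 771.
Total outcomes: 8! = 40320.
Probability = 771/40320 = 257/13440.

257/13440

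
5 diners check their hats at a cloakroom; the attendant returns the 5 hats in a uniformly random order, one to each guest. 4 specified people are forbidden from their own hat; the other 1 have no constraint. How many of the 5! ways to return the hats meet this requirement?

53

Inclusion-exclusion on the 4 forbidden self-matches:
Σ_{j=0}^{4} (-1)^j C(4,j)(5-j)!
= C(4,0)·5! - C(4,1)·4! + C(4,2)·3! - C(4,3)·2! + C(4,4)·1!
= 120 - 96 + 36 - 8 + 1
= 53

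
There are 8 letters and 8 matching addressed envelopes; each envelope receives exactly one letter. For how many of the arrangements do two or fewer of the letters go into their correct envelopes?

37085

Sum C(8,i)·!(8-i) for i = 0..2:
  i=0: C(8,0)·!8 = 1·14833 = 14833
  i=1: C(8,1)·!7 = 8·1854 = 14832
  i=2: C(8,2)·!6 = 28·265 = 7420
Total = 37085.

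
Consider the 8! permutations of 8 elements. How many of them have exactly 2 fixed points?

7420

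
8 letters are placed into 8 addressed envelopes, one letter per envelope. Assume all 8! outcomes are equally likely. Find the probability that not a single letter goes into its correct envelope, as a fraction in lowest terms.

Favorable outcomes: !8 = 14833.
Total outcomes: 8! = 40320.
Probability = 14833/40320 = 2119/5760.

2119/5760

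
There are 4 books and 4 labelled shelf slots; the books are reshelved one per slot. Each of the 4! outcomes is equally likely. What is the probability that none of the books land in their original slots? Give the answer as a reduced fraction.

3/8

Favorable outcomes: !4 = 9.
Total outcomes: 4! = 24.
Probability = 9/24 = 3/8.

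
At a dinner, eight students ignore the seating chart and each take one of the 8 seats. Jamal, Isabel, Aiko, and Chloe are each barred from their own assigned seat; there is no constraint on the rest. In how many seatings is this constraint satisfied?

Inclusion-exclusion on the 4 forbidden self-matches:
Σ_{j=0}^{4} (-1)^j C(4,j)(8-j)!
= C(4,0)·8! - C(4,1)·7! + C(4,2)·6! - C(4,3)·5! + C(4,4)·4!
= 40320 - 20160 + 4320 - 480 + 24
= 24024

24024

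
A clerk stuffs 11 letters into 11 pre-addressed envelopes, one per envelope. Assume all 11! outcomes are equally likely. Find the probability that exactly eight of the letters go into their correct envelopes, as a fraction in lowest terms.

1/120960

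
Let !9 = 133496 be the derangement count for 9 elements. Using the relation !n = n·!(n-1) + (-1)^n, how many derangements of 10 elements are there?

1334961

!10 = 10·133496 + 1 = 1334961.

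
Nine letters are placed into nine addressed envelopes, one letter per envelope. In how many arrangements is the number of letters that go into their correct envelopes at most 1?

266993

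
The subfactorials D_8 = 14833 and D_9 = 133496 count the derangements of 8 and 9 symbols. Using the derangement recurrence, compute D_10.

1334961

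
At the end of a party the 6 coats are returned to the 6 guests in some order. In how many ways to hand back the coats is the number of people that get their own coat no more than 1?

# with exactly i fixed is C(6,i)·!(6-i); sum over i=0..1:
  i=0: C(6,0)·!6 = 1·265 = 265
  i=1: C(6,1)·!5 = 6·44 = 264
Total = 529.

529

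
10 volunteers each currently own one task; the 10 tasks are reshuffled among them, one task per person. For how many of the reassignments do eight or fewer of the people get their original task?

# with exactly i fixed is C(10,i)·!(10-i); sum over i=0..8:
  i=0: C(10,0)·!10 = 1·1334961 = 1334961
  i=1: C(10,1)·!9 = 10·133496 = 1334960
  i=2: C(10,2)·!8 = 45·14833 = 667485
  i=3: C(10,3)·!7 = 120·1854 = 222480
  i=4: C(10,4)·!6 = 210·265 = 55650
  i=5: C(10,5)·!5 = 252·44 = 11088
  i=6: C(10,6)·!4 = 210·9 = 1890
  i=7: C(10,7)·!3 = 120·2 = 240
  i=8: C(10,8)·!2 = 45·1 = 45
Total = 3628799.

3628799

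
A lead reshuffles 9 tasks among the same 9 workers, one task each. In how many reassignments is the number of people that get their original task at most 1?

266993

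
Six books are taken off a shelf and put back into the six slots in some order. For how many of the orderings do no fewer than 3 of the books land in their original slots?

Sum C(6,i)·!(6-i) for i = 3..6:
  i=3: C(6,3)·!3 = 20·2 = 40
  i=4: C(6,4)·!2 = 15·1 = 15
  i=5: C(6,5)·!1 = 6·0 = 0
  i=6: C(6,6)·!0 = 1·1 = 1
Total = 56.

56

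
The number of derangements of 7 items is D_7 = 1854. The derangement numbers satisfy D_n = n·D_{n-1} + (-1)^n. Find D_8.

14833

D_8 = 8·1854 + 1 = 14833.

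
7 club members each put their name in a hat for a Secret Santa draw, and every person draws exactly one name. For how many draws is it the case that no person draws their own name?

1854

!7 is the nearest integer to 7!/e.
7! = 5040, and 5040/e ≈ 1854.11, so !7 = 1854.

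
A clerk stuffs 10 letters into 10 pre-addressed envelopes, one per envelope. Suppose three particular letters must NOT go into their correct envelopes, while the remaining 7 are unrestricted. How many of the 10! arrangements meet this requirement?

Let A_j be the event that the j-th constrained one is fixed. By inclusion-exclusion over the 3 events:
Σ_{j=0}^{3} (-1)^j C(3,j)(10-j)!
= C(3,0)·10! - C(3,1)·9! + C(3,2)·8! - C(3,3)·7!
= 3628800 - 1088640 + 120960 - 5040
= 2656080

2656080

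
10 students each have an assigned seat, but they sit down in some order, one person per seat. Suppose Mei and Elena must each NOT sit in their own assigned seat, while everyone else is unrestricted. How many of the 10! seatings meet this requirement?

Inclusion-exclusion on the 2 forbidden self-matches:
Σ_{j=0}^{2} (-1)^j C(2,j)(10-j)!
= C(2,0)·10! - C(2,1)·9! + C(2,2)·8!
= 3628800 - 725760 + 40320
= 2943360

2943360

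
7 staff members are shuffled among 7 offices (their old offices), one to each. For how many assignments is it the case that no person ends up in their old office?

1854

The subfactorial !7 = [7!/e] (nearest integer).
7! = 5040, and 5040/e ≈ 1854.11, so !7 = 1854.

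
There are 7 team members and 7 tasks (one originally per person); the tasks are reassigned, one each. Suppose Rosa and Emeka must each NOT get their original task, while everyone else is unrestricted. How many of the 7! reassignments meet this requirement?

Inclusion-exclusion on the 2 forbidden self-matches:
Σ_{j=0}^{2} (-1)^j C(2,j)(7-j)!
= C(2,0)·7! - C(2,1)·6! + C(2,2)·5!
= 5040 - 1440 + 120
= 3720

3720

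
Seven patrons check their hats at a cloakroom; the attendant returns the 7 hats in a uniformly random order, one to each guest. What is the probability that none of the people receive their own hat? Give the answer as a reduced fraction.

Favorable outcomes: !7 = 1854.
Total outcomes: 7! = 5040.
Probability = 1854/5040 = 103/280.

103/280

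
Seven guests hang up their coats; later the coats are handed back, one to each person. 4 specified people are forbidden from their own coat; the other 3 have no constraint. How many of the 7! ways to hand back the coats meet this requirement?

Let A_j be the event that the j-th constrained one is fixed. By inclusion-exclusion over the 4 events:
Σ_{j=0}^{4} (-1)^j C(4,j)(7-j)!
= C(4,0)·7! - C(4,1)·6! + C(4,2)·5! - C(4,3)·4! + C(4,4)·3!
= 5040 - 2880 + 720 - 96 + 6
= 2790

2790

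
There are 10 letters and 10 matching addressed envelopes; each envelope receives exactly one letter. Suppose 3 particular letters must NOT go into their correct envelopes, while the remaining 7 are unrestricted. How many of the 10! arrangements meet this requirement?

2656080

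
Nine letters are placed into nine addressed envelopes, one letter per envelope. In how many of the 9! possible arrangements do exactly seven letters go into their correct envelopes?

36

Choose which 7 of the 9 are fixed: C(9,7) = 36.
The other 2 form a derangement: !2 = 1.
Total: 36 × 1 = 36.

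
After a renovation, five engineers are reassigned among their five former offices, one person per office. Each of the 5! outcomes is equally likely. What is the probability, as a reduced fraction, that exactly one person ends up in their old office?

3/8

Favorable outcomes: C(5,1)·!4 = 5·9 = 45.
Total outcomes: 5! = 120.
Probability = 45/120 = 3/8.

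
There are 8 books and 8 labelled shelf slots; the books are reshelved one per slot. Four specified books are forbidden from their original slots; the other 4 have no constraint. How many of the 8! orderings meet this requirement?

24024

Let A_j be the event that the j-th constrained one is fixed. By inclusion-exclusion over the 4 events:
Σ_{j=0}^{4} (-1)^j C(4,j)(8-j)!
= C(4,0)·8! - C(4,1)·7! + C(4,2)·6! - C(4,3)·5! + C(4,4)·4!
= 40320 - 20160 + 4320 - 480 + 24
= 24024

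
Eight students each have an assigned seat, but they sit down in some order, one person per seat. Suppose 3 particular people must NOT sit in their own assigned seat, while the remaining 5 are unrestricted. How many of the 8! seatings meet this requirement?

Let A_j be the event that the j-th constrained one is fixed. By inclusion-exclusion over the 3 events:
Σ_{j=0}^{3} (-1)^j C(3,j)(8-j)!
= C(3,0)·8! - C(3,1)·7! + C(3,2)·6! - C(3,3)·5!
= 40320 - 15120 + 2160 - 120
= 27240

27240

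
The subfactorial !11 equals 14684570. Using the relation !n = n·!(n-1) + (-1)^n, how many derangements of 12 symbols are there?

176214841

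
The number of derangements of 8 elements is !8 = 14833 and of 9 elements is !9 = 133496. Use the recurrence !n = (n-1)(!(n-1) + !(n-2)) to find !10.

1334961

!10 = (10-1)·(!9 + !8) = 9·(133496 + 14833) = 9·148329 = 1334961.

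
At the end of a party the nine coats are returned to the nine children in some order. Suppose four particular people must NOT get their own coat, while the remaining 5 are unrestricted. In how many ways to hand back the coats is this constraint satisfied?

229080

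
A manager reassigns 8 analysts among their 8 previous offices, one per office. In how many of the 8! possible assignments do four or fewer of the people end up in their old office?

40179

Sum C(8,i)·!(8-i) for i = 0..4:
  i=0: C(8,0)·!8 = 1·14833 = 14833
  i=1: C(8,1)·!7 = 8·1854 = 14832
  i=2: C(8,2)·!6 = 28·265 = 7420
  i=3: C(8,3)·!5 = 56·44 = 2464
  i=4: C(8,4)·!4 = 70·9 = 630
Total = 40179.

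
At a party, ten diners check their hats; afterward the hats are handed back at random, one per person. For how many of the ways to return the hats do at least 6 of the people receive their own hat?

2176

# with exactly i fixed is C(10,i)·!(10-i); sum over i=6..10:
  i=6: C(10,6)·!4 = 210·9 = 1890
  i=7: C(10,7)·!3 = 120·2 = 240
  i=8: C(10,8)·!2 = 45·1 = 45
  i=9: C(10,9)·!1 = 10·0 = 0
  i=10: C(10,10)·!0 = 1·1 = 1
Total = 2176.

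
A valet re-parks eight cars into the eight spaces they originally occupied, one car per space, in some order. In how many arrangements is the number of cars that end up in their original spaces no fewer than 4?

771

Sum C(8,i)·!(8-i) for i = 4..8:
  i=4: C(8,4)·!4 = 70·9 = 630
  i=5: C(8,5)·!3 = 56·2 = 112
  i=6: C(8,6)·!2 = 28·1 = 28
  i=7: C(8,7)·!1 = 8·0 = 0
  i=8: C(8,8)·!0 = 1·1 = 1
Total = 771.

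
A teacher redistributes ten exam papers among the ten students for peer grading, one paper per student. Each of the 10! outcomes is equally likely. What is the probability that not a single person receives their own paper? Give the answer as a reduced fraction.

Favorable outcomes: !10 = 1334961.
Total outcomes: 10! = 3628800.
Probability = 1334961/3628800 = 16481/44800.

16481/44800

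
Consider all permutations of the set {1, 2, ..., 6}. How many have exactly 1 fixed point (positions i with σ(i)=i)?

264

Choose which one of the 6 is fixed: C(6,1) = 6.
The remaining 5 must be deranged: !5 = 44.
Total: 6 × 44 = 264.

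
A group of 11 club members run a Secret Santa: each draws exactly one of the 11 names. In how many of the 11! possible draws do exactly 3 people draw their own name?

Choose which 3 of the 11 are fixed: C(11,3) = 165.
The other 8 form a derangement: !8 = 14833.
Total: 165 × 14833 = 2447445.

2447445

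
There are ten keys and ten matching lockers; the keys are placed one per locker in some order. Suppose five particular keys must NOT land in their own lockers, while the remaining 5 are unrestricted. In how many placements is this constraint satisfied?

2170680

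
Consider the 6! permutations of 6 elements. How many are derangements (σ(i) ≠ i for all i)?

265

Use !n = n·!(n-1) + (-1)^n.
!6 = 6·44 + 1 = 265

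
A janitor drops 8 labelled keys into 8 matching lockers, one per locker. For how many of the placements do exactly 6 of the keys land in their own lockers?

28

Pick the 6 fixed positions: C(8,6) = 28 ways.
The other 2 form a derangement: !2 = 1.
Total: 28 × 1 = 28.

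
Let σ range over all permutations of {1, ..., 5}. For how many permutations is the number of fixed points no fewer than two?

31

Sum C(5,i)·!(5-i) for i = 2..5:
  i=2: C(5,2)·!3 = 10·2 = 20
  i=3: C(5,3)·!2 = 10·1 = 10
  i=4: C(5,4)·!1 = 5·0 = 0
  i=5: C(5,5)·!0 = 1·1 = 1
Total = 31.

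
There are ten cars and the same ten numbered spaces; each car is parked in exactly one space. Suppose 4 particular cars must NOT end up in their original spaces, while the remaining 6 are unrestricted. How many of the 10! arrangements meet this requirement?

2399760

Let A_j be the event that the j-th constrained one is fixed. By inclusion-exclusion over the 4 events:
Σ_{j=0}^{4} (-1)^j C(4,j)(10-j)!
= C(4,0)·10! - C(4,1)·9! + C(4,2)·8! - C(4,3)·7! + C(4,4)·6!
= 3628800 - 1451520 + 241920 - 20160 + 720
= 2399760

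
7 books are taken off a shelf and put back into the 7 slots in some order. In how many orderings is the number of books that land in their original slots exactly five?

21

Pick the 5 fixed positions: C(7,5) = 21 ways.
The other 2 form a derangement: !2 = 1.
Total: 21 × 1 = 21.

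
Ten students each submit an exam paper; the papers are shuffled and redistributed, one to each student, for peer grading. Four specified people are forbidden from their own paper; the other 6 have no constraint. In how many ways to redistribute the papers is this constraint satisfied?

Inclusion-exclusion on the 4 forbidden self-matches:
Σ_{j=0}^{4} (-1)^j C(4,j)(10-j)!
= C(4,0)·10! - C(4,1)·9! + C(4,2)·8! - C(4,3)·7! + C(4,4)·6!
= 3628800 - 1451520 + 241920 - 20160 + 720
= 2399760

2399760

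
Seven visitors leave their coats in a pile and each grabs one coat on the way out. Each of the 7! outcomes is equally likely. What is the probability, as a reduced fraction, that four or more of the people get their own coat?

23/1260

Favorable outcomes: Σ_{i≥4} C(7,i)·!(7-i) = 35·2 + 21·1 + 7·0 + 1·1 = 92.
Total outcomes: 7! = 5040.
Probability = 92/5040 = 23/1260.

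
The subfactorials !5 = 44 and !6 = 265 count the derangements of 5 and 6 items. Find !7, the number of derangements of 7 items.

1854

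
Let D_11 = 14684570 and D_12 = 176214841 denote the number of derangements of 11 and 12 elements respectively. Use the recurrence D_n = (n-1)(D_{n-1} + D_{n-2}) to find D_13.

2290792932

D_13 = (13-1)·(D_12 + D_11) = 12·(176214841 + 14684570) = 12·190899411 = 2290792932.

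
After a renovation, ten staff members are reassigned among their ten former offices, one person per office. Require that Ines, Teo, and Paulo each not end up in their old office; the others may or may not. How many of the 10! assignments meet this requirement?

2656080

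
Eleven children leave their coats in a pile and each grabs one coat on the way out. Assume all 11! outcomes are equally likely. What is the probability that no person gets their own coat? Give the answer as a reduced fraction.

Favorable outcomes: !11 = 14684570.
Total outcomes: 11! = 39916800.
Probability = 14684570/39916800 = 1468457/3991680.

1468457/3991680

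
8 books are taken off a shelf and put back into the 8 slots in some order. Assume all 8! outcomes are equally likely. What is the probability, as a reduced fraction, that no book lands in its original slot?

Favorable outcomes: !8 = 14833.
Total outcomes: 8! = 40320.
Probability = 14833/40320 = 2119/5760.

2119/5760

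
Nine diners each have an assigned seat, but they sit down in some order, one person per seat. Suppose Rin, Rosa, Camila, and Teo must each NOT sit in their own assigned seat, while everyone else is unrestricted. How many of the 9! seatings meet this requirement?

229080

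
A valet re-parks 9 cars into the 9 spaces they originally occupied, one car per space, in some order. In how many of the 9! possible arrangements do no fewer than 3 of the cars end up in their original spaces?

Sum C(9,i)·!(9-i) for i = 3..9:
  i=3: C(9,3)·!6 = 84·265 = 22260
  i=4: C(9,4)·!5 = 126·44 = 5544
  i=5: C(9,5)·!4 = 126·9 = 1134
  i=6: C(9,6)·!3 = 84·2 = 168
  i=7: C(9,7)·!2 = 36·1 = 36
  i=8: C(9,8)·!1 = 9·0 = 0
  i=9: C(9,9)·!0 = 1·1 = 1
Total = 29143.

29143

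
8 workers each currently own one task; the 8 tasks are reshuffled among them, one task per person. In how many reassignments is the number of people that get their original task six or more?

Sum C(8,i)·!(8-i) for i = 6..8:
  i=6: C(8,6)·!2 = 28·1 = 28
  i=7: C(8,7)·!1 = 8·0 = 0
  i=8: C(8,8)·!0 = 1·1 = 1
Total = 29.

29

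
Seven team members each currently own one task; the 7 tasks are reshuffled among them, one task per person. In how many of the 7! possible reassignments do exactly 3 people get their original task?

315

Pick the 3 fixed positions: C(7,3) = 35 ways.
The other 4 form a derangement: !4 = 9.
Total: 35 × 9 = 315.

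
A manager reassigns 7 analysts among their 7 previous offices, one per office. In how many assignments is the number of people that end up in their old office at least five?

Sum C(7,i)·!(7-i) for i = 5..7:
  i=5: C(7,5)·!2 = 21·1 = 21
  i=6: C(7,6)·!1 = 7·0 = 0
  i=7: C(7,7)·!0 = 1·1 = 1
Total = 22.

22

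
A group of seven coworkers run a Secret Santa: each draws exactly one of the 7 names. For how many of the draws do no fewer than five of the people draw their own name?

22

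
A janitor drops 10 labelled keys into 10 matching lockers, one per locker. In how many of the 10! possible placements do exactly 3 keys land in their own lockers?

222480

Pick the 3 fixed positions: C(10,3) = 120 ways.
The remaining 7 must be deranged: !7 = 1854.
Total: 120 × 1854 = 222480.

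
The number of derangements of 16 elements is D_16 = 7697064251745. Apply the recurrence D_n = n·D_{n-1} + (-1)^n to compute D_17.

D_17 = 17·7697064251745 - 1 = 130850092279664.

130850092279664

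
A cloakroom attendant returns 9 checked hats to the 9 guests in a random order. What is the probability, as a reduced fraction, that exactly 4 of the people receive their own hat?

Favorable outcomes: C(9,4)·!5 = 126·44 = 5544.
Total outcomes: 9! = 362880.
Probability = 5544/362880 = 11/720.

11/720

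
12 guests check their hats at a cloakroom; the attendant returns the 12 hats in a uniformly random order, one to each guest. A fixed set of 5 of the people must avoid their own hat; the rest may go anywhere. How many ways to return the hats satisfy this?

Inclusion-exclusion on the 5 forbidden self-matches:
Σ_{j=0}^{5} (-1)^j C(5,j)(12-j)!
= C(5,0)·12! - C(5,1)·11! + C(5,2)·10! - C(5,3)·9! + C(5,4)·8! - C(5,5)·7!
= 479001600 - 199584000 + 36288000 - 3628800 + 201600 - 5040
= 312273360

312273360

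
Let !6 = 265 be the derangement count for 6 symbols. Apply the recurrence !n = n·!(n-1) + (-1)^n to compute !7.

1854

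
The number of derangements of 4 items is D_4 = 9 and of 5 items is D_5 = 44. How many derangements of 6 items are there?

D_6 = (6-1)·(D_5 + D_4) = 5·(44 + 9) = 5·53 = 265.

265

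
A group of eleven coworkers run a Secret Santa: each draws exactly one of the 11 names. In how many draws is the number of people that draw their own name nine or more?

Sum C(11,i)·!(11-i) for i = 9..11:
  i=9: C(11,9)·!2 = 55·1 = 55
  i=10: C(11,10)·!1 = 11·0 = 0
  i=11: C(11,11)·!0 = 1·1 = 1
Total = 56.

56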